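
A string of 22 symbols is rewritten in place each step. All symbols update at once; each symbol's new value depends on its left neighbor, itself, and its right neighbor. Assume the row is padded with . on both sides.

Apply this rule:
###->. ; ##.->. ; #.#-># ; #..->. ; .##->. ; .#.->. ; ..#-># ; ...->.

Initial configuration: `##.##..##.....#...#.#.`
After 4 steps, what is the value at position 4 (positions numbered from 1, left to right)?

#

..#...#......#...#.#..
.#...#......#...#.#...
#...#......#...#.#....
...#......#...#.#.....
position 4 holds #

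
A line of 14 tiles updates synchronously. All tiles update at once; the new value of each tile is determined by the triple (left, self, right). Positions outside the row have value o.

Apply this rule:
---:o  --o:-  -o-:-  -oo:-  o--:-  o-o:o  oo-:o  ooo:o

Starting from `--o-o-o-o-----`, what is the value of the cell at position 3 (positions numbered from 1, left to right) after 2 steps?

-

---o-o-o--ooo-
-o--o-o----ooo
position 3 holds -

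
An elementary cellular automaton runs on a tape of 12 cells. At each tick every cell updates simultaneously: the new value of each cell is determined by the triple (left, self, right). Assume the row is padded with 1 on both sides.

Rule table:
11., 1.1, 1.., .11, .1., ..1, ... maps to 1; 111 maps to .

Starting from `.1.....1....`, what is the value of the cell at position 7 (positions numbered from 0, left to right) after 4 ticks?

tick 1: 111111111111
tick 2: ............
tick 3: 111111111111  (repeats tick 1; period 2)
tick 4: ............
position 7 holds .

.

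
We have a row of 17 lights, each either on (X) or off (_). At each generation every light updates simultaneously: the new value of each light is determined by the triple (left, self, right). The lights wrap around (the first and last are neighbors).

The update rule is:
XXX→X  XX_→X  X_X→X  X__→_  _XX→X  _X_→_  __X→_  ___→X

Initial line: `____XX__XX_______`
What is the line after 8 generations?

XXXXXX__XXXXXXXXX

generation 1: XXX_XX__XX_XXXXXX
generation 2: XXXXXX__XXXXXXXXX
generation 3: XXXXXX__XXXXXXXXX  (fixed point — unchanged through generation 8)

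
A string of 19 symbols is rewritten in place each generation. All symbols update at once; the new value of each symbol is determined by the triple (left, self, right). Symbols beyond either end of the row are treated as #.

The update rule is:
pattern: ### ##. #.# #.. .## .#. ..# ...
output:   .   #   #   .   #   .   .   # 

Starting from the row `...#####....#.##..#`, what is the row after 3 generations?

##......#.#...#...#

.#.#...#.##..###..#
#.#..#..###..#.#..#
##......#.#...#...#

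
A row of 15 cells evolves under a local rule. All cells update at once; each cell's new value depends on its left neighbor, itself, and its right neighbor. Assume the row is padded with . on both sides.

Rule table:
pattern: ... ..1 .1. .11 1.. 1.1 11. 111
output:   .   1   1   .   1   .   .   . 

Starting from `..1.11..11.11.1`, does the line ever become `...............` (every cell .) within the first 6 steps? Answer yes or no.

no

.11...11......1
1..1.1..1....11
1111.11111..1..
..........1111.
.........1....1
........111..11
step 6 is ........111..11, still not uniform .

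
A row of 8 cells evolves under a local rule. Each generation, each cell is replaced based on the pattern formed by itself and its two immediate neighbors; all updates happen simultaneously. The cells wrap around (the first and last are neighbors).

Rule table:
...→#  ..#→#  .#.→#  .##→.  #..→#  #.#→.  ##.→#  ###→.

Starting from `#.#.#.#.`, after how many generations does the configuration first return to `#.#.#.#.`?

#.#.#.#.

1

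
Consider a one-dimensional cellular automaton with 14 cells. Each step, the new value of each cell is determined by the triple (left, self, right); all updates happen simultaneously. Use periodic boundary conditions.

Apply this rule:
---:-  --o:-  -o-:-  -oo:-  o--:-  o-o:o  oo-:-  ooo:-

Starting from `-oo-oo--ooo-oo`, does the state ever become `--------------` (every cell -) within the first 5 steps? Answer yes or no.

yes

o--o-------o--
--------------
all cells are - at step 2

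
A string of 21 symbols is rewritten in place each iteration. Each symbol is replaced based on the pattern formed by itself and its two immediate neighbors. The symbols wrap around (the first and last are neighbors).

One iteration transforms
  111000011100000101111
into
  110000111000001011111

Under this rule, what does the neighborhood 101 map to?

1

At position 16 the neighborhood is 101; the next row has 1 there.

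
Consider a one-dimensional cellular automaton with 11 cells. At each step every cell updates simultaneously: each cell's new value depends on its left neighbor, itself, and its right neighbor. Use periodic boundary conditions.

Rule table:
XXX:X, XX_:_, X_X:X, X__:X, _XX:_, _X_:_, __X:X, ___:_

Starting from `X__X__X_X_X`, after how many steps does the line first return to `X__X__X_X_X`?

2

_XX_XX_X_X_
X__X__X_X_X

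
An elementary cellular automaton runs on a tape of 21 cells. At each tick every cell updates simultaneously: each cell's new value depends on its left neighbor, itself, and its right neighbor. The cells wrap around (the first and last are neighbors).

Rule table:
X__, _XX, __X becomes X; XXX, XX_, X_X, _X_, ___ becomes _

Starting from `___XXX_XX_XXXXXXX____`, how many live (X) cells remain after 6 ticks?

9

__XX___X__X______X___
_XX_X_X_XX_X____X_X__
XX______X___X__X___X_
X_X____X_X_X_XX_X_X__
___X__X______X_____XX
X_X_XX_X____X_X___XX_
count of X: 9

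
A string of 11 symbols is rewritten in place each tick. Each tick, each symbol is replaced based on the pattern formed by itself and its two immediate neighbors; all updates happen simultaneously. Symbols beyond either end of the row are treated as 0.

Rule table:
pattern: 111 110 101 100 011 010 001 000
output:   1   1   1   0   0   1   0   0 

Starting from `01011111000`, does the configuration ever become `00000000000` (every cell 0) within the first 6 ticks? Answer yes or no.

01101111000
00110111000
00011011000
00001101000
00000111000
00000011000
tick 6 is 00000011000, still not uniform 0

no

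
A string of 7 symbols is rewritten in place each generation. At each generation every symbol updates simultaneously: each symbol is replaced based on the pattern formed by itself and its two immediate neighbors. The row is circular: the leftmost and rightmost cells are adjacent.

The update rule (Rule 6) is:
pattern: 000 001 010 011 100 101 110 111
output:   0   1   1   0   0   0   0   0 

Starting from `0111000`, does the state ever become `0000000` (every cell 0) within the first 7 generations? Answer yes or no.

1000000
1000001
0000010
0000110
0001000
0011000
0100000
generation 7 is 0100000, still not uniform 0

no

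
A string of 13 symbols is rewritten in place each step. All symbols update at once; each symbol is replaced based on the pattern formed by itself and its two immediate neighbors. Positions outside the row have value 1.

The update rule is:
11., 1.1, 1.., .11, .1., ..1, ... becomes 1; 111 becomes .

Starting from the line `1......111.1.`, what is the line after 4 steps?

.......111...

step 1: 11111111.1111
step 2: .......111...
step 3: 11111111.1111  (repeats step 1; period 2)
step 4: .......111...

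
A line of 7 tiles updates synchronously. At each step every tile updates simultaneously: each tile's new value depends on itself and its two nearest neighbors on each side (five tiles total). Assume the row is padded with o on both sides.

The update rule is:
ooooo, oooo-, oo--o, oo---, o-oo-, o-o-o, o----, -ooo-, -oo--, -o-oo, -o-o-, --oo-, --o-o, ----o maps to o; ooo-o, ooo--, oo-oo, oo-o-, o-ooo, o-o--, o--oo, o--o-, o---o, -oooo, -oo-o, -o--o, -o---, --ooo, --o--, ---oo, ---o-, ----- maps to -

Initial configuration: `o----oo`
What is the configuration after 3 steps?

-ooo---
--o-o--
o-oo---

o-oo---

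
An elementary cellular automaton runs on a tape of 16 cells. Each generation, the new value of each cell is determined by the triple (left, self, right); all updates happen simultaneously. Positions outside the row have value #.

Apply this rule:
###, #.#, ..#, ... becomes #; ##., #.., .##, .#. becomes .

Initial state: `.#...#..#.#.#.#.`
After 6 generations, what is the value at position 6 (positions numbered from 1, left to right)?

generation 1: #..##..#.#.#.#.#
generation 2: ..#...#.#.#.#.#.
generation 3: .#..##.#.#.#.#.#
generation 4: #..#..#.#.#.#.#.
generation 5: ..#..#.#.#.#.#.#
generation 6: .#..#.#.#.#.#.#.
position 6 holds .

.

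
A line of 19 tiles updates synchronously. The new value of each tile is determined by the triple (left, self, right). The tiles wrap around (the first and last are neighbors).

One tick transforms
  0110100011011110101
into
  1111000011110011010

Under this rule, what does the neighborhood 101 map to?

At position 0 the neighborhood is 101; the next row has 1 there.

1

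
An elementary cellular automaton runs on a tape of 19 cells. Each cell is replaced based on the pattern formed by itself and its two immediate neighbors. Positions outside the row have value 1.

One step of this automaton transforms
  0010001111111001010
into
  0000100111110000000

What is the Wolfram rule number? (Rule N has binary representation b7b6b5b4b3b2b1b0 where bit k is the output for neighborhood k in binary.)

129

position 7: 111 → 1  (bit 7 = 1)
position 12: 110 → 0  (bit 6 = 0)
position 16: 101 → 0  (bit 5 = 0)
position 0: 100 → 0  (bit 4 = 0)
position 6: 011 → 0  (bit 3 = 0)
position 2: 010 → 0  (bit 2 = 0)
position 1: 001 → 0  (bit 1 = 0)
position 4: 000 → 1  (bit 0 = 1)
bits b7..b0 = 10000001 = 129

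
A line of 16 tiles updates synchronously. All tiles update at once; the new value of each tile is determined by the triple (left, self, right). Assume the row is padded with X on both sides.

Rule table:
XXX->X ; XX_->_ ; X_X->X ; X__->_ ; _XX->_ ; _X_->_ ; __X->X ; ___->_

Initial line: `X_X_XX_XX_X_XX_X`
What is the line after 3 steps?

_X__X__X_X__X_X_

step 1: _X_X__X__X_X__X_
step 2: X_X__X__X_X__X_X
step 3: _X__X__X_X__X_X_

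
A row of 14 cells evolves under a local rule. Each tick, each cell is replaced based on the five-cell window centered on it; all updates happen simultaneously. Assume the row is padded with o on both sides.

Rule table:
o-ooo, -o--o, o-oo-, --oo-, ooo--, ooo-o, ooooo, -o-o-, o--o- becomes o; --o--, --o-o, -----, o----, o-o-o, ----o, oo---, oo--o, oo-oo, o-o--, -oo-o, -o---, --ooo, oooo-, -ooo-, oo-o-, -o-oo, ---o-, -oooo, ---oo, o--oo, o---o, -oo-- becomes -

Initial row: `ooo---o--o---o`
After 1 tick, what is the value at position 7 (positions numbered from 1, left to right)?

-

o-o----oo-----
position 7 holds -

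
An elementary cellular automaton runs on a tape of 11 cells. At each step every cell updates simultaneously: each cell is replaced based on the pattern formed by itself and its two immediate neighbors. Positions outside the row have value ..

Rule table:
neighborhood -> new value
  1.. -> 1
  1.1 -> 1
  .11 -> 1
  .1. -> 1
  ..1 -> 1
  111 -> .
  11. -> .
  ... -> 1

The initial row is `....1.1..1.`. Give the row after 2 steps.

11111111111
1..........

1..........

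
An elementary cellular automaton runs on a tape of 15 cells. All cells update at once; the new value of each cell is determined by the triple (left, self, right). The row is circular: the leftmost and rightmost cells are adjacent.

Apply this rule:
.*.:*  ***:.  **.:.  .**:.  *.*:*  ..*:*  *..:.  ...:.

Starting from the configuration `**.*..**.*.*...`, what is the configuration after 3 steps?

..**.*..****..*
.*..**.*.....**
**.*..**....*..

**.*..**....*..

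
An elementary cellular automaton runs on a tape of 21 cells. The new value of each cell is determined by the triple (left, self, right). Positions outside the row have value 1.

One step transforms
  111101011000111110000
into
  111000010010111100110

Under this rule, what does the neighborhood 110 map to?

0

At position 3 the neighborhood is 110; the next row has 0 there.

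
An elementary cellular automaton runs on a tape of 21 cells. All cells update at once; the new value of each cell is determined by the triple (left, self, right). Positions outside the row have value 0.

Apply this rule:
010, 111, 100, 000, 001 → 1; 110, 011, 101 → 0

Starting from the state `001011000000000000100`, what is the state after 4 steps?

step 1: 111000111111111111111
step 2: 010111011111111111110
step 3: 110010001111111111101
step 4: 001111110111111111001

001111110111111111001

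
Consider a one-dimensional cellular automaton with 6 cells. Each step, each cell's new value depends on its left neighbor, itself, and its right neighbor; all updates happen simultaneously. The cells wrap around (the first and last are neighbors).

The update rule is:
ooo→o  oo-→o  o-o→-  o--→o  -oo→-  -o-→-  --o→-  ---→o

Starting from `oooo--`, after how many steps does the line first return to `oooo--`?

step 1: -oooo-
step 2: --oooo
step 3: o--ooo
step 4: oo--oo
step 5: ooo--o
step 6: oooo--

6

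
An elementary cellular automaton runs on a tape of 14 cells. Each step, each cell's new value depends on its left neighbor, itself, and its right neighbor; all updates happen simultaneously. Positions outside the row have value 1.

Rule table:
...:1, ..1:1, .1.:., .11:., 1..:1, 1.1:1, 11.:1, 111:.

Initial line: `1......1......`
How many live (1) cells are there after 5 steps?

step 1: 1111111.111111
step 2: ......11......
step 3: 111111.1111111
step 4: .....11.......
step 5: 11111.11111111
count of 1: 13

13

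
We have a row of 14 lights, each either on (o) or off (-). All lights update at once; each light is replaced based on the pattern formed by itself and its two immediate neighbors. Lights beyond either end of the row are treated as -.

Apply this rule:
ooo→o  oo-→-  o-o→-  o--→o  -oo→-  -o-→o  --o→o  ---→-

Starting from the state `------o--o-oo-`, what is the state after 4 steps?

--o--ooooooo--

step 1: -----ooooo---o
step 2: ----o-ooo-o-oo
step 3: ---oo--o--o---
step 4: --o--ooooooo--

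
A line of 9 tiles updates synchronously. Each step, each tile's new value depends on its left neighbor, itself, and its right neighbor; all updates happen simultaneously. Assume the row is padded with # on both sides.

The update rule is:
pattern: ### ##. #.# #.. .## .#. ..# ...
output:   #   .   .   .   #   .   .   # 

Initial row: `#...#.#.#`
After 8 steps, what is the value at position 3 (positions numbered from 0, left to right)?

.

step 1: ..#.....#
step 2: ....###.#
step 3: .##.##..#
step 4: .#..#...#
step 5: ......#.#
step 6: .####...#
step 7: .###..#.#
step 8: .##.....#
position 3 holds .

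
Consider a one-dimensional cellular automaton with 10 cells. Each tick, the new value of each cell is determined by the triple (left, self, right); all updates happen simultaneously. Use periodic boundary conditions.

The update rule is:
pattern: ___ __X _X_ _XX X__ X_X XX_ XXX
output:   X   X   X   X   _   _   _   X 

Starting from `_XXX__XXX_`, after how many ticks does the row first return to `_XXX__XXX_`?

5

tick 1: XXX__XXX__
tick 2: XX__XXX__X
tick 3: X__XXX__XX
tick 4: __XXX__XXX
tick 5: _XXX__XXX_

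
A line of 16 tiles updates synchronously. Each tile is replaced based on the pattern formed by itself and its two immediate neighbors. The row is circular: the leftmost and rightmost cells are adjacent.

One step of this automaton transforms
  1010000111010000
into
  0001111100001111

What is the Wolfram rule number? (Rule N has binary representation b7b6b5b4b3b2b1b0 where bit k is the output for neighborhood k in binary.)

27

position 8: 111 → 0  (bit 7 = 0)
position 9: 110 → 0  (bit 6 = 0)
position 1: 101 → 0  (bit 5 = 0)
position 3: 100 → 1  (bit 4 = 1)
position 7: 011 → 1  (bit 3 = 1)
position 0: 010 → 0  (bit 2 = 0)
position 6: 001 → 1  (bit 1 = 1)
position 4: 000 → 1  (bit 0 = 1)
bits b7..b0 = 00011011 = 27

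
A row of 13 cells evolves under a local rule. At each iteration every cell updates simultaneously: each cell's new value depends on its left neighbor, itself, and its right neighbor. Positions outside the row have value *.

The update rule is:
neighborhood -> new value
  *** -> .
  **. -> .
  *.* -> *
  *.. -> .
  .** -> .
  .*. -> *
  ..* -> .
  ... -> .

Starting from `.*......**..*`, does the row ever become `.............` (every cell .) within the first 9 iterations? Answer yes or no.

yes

**...........
.............
all cells are . at iteration 2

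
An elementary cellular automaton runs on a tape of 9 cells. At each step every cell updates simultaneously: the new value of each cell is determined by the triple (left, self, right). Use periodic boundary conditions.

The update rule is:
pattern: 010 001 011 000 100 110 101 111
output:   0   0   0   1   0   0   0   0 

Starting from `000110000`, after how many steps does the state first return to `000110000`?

2

110000111
000110000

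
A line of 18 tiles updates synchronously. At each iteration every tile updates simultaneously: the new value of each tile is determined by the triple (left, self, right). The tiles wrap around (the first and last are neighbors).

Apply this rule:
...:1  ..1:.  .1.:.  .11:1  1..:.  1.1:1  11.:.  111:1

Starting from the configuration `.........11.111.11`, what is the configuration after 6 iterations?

iteration 1: .1111111.1.111.11.
iteration 2: .111111.1.111.11..
iteration 3: .11111.1.111.11..1
iteration 4: 11111.1.111.11....
iteration 5: 1111.1.111.11..11.
iteration 6: 111.1.111.11...1.1

111.1.111.11...1.1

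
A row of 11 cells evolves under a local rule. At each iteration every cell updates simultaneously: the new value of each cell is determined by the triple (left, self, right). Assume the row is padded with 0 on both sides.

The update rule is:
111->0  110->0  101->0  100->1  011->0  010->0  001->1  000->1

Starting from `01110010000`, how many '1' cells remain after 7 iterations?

10001101111
01110000000
10001111111
01110000000  (repeats iteration 2; period 2)
iteration 7: 10001111111
count of 1: 8

8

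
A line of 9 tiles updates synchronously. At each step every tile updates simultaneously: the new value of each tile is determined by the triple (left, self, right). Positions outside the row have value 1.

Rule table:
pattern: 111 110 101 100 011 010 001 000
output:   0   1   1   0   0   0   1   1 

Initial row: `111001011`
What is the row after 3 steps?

step 1: 001010100
step 2: 010101001
step 3: 101010010

101010010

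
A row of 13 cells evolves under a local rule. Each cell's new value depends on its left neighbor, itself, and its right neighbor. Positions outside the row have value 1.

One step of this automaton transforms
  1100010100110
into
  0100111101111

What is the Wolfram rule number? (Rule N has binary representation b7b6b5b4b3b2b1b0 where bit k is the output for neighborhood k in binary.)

position 0: 111 → 0  (bit 7 = 0)
position 1: 110 → 1  (bit 6 = 1)
position 6: 101 → 1  (bit 5 = 1)
position 2: 100 → 0  (bit 4 = 0)
position 10: 011 → 1  (bit 3 = 1)
position 5: 010 → 1  (bit 2 = 1)
position 4: 001 → 1  (bit 1 = 1)
position 3: 000 → 0  (bit 0 = 0)
bits b7..b0 = 01101110 = 110

110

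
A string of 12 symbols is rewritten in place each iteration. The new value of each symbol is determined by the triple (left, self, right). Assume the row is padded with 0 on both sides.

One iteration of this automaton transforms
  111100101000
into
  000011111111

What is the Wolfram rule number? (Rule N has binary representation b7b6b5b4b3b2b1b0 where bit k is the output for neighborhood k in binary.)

position 1: 111 → 0  (bit 7 = 0)
position 3: 110 → 0  (bit 6 = 0)
position 7: 101 → 1  (bit 5 = 1)
position 4: 100 → 1  (bit 4 = 1)
position 0: 011 → 0  (bit 3 = 0)
position 6: 010 → 1  (bit 2 = 1)
position 5: 001 → 1  (bit 1 = 1)
position 10: 000 → 1  (bit 0 = 1)
bits b7..b0 = 00110111 = 55

55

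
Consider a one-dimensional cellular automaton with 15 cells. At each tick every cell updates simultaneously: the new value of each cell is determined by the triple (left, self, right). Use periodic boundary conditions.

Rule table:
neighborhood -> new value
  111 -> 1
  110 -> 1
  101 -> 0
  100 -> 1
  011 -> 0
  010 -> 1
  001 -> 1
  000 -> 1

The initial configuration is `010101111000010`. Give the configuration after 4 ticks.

110100111111111
110111011111111
110011001111111
111101110111111

111101110111111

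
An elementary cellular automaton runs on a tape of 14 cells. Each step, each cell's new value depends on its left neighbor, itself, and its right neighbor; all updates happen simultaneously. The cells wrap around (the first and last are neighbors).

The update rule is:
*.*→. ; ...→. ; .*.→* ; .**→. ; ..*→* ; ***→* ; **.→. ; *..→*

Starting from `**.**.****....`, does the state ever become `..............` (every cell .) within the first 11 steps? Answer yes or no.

no

step 1: .......**.*..*
step 2: *.....*...****
step 3: .*...***.*.***
step 4: .**.*.*..*..*.
step 5: *...*.********
step 6: .*.**..*******
step 7: .*...**.*****.
step 8: ***.*....***.*
step 9: **..**..*.*...
step 10: ..**..***.**.*
step 11: **..**.*.....*
step 11 is **..**.*.....*, still not uniform .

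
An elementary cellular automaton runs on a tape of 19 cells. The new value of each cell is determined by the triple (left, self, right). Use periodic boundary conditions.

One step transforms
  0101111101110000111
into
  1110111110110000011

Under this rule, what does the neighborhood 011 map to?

At position 3 the neighborhood is 011; the next row has 0 there.

0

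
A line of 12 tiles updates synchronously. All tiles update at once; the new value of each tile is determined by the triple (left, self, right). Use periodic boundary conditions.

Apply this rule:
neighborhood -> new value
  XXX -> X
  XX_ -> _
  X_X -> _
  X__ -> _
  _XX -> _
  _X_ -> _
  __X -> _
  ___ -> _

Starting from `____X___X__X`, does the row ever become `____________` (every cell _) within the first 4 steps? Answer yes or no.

____________
all cells are _ at step 1

yes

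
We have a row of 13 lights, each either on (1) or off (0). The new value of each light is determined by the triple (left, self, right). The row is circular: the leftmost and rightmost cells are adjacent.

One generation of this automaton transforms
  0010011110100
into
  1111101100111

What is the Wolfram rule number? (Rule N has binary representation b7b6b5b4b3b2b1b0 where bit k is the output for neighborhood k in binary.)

151

position 6: 111 → 1  (bit 7 = 1)
position 8: 110 → 0  (bit 6 = 0)
position 9: 101 → 0  (bit 5 = 0)
position 3: 100 → 1  (bit 4 = 1)
position 5: 011 → 0  (bit 3 = 0)
position 2: 010 → 1  (bit 2 = 1)
position 1: 001 → 1  (bit 1 = 1)
position 0: 000 → 1  (bit 0 = 1)
bits b7..b0 = 10010111 = 151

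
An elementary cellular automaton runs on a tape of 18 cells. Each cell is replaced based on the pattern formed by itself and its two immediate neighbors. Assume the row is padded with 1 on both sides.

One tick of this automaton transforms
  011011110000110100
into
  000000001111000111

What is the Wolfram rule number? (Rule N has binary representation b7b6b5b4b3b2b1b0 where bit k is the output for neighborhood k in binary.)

23

position 5: 111 → 0  (bit 7 = 0)
position 2: 110 → 0  (bit 6 = 0)
position 0: 101 → 0  (bit 5 = 0)
position 8: 100 → 1  (bit 4 = 1)
position 1: 011 → 0  (bit 3 = 0)
position 15: 010 → 1  (bit 2 = 1)
position 11: 001 → 1  (bit 1 = 1)
position 9: 000 → 1  (bit 0 = 1)
bits b7..b0 = 00010111 = 23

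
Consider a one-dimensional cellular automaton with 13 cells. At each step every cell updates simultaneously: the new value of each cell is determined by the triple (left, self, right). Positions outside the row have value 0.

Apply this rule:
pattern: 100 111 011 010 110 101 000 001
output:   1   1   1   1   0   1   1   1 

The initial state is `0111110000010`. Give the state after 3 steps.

1111101111111
1111011111110
1110111111101

1110111111101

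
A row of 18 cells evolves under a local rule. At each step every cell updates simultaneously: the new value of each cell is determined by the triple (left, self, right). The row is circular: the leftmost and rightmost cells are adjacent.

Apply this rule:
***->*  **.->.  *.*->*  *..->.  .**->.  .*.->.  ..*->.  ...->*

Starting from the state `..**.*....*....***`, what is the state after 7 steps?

.*..***..***..***.

step 1: ....*..**...**..*.
step 2: ***.......*.......
step 3: .*..*****...*****.
step 4: .....***..*..***..
step 5: ****..*.......*..*
step 6: ***.....*****.....
step 7: .*..***..***..***.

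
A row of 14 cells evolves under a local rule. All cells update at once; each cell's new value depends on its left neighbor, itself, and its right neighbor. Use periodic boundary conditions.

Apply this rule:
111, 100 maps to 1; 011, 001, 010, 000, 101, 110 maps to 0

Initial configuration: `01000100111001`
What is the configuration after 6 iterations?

00100001000100

00100010010100
00010001000010
00001000100001
10000100010000
01000010001000
00100001000100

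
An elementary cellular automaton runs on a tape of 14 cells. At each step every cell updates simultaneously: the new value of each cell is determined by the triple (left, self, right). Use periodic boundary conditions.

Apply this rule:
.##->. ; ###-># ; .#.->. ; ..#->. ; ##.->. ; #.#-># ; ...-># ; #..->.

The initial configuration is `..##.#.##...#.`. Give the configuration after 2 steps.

#...#.#...#...
..#..#..#...#.

..#..#..#...#.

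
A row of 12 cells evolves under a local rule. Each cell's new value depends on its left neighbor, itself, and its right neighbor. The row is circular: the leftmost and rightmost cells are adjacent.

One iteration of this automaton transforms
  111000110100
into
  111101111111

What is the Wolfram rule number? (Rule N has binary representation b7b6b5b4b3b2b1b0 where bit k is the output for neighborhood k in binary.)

254

position 1: 111 → 1  (bit 7 = 1)
position 2: 110 → 1  (bit 6 = 1)
position 8: 101 → 1  (bit 5 = 1)
position 3: 100 → 1  (bit 4 = 1)
position 0: 011 → 1  (bit 3 = 1)
position 9: 010 → 1  (bit 2 = 1)
position 5: 001 → 1  (bit 1 = 1)
position 4: 000 → 0  (bit 0 = 0)
bits b7..b0 = 11111110 = 254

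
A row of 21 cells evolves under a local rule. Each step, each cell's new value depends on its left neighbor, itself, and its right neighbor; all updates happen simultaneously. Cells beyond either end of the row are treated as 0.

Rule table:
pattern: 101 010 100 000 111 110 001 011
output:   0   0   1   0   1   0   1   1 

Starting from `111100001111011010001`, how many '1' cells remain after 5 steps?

9

111010011110010001010
110001111101101010001
101011111001000001010
000011110110100010001
000111100100010101010
count of 1: 9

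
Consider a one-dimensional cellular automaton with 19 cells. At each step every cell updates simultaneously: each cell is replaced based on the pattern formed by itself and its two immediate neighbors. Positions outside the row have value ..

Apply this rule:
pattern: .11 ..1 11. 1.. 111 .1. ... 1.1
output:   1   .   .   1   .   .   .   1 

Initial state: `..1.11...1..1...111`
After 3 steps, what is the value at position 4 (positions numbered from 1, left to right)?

.

...11.1...1..1..1..
...1.1.1...1..1..1.
....1.1.1...1..1..1
position 4 holds .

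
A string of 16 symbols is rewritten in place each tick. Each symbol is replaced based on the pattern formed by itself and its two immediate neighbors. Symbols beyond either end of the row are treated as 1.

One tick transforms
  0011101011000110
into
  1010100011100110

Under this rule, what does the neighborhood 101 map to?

0

At position 5 the neighborhood is 101; the next row has 0 there.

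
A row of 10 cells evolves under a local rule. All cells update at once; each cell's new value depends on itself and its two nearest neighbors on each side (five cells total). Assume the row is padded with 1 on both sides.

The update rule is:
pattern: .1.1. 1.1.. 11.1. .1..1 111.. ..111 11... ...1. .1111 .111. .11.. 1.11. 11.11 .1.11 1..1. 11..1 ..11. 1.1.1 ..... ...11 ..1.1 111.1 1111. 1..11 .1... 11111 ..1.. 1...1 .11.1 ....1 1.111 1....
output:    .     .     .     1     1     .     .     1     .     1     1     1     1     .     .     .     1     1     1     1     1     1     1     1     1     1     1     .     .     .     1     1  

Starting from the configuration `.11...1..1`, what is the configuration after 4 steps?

step 1: 111..1111.
step 2: 111.1..111
step 3: 111..11..1
step 4: 111.111.1.

111.111.1.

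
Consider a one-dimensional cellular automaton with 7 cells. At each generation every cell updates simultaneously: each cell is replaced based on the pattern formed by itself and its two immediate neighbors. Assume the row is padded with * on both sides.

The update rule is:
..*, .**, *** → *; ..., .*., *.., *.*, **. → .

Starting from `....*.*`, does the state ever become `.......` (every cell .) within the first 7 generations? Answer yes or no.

no

...*..*
..*..**
.*..***
...****
..*****
.******
.******
generation 7 is .******, still not uniform .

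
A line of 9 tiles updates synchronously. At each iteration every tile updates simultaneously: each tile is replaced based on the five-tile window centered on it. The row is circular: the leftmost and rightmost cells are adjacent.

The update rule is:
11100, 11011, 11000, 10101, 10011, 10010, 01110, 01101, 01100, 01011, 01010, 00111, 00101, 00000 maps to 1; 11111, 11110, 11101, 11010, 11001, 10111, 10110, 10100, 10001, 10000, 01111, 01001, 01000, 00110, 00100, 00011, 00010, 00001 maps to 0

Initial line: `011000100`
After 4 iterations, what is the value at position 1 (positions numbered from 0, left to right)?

001100000
000110111
100011011
110001101
position 1 holds 1

1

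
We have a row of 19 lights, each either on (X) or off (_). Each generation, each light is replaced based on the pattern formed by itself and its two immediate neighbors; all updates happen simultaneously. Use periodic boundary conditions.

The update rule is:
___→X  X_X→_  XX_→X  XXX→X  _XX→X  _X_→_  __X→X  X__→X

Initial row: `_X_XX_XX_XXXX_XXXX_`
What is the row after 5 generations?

XXXXX_XX_XXXX_XXXXX

generation 1: X__XX_XX_XXXX_XXXXX
generation 2: XXXXX_XX_XXXX_XXXXX
generation 3: XXXXX_XX_XXXX_XXXXX  (fixed point — unchanged through generation 5)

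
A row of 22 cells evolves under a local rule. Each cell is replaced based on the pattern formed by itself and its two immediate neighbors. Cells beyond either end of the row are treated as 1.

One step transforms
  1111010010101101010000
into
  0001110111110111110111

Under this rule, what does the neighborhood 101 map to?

1

At position 4 the neighborhood is 101; the next row has 1 there.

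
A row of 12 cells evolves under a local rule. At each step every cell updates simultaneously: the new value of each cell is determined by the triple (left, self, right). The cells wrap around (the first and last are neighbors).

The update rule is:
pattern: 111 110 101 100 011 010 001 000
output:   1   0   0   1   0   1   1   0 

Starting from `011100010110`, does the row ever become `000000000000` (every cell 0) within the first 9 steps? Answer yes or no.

101010110001
001010001010
011011011011
000000000000
all cells are 0 at step 4

yes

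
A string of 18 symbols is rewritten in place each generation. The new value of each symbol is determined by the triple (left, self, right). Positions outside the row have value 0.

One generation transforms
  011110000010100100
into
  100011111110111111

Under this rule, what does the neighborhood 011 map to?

0

At position 1 the neighborhood is 011; the next row has 0 there.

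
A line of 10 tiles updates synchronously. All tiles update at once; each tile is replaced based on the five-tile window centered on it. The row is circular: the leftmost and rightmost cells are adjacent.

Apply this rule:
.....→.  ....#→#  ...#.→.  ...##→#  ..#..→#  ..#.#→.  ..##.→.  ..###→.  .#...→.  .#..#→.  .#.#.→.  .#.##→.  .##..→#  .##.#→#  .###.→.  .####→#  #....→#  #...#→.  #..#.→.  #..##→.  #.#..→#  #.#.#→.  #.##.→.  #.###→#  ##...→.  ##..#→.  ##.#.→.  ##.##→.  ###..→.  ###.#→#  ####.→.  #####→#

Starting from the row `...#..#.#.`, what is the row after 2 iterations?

##.#....#.
.#.#.##...

.#.#.##...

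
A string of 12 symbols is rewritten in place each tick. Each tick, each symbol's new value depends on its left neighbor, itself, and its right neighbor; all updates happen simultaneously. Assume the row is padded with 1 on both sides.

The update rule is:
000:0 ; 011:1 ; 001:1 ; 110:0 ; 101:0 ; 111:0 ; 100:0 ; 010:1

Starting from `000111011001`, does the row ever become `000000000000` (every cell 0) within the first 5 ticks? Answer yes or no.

no

tick 1: 001100010011
tick 2: 011000110110
tick 3: 010001100100
tick 4: 010011001101
tick 5: 010110011001
tick 5 is 010110011001, still not uniform 0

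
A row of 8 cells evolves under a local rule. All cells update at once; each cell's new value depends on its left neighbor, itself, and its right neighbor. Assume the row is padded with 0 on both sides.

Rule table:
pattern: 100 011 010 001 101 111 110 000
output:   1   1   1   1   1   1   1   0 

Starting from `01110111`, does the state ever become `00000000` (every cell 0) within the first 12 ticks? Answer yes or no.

11111111
11111111  (fixed point — unchanged through tick 12)
tick 12 is 11111111, still not uniform 0

no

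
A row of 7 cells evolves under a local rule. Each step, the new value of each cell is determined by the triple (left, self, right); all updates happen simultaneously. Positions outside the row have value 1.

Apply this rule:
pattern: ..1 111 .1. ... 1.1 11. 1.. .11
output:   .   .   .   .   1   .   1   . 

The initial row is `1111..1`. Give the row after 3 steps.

.1....1

step 1: ....1..
step 2: 1....1.
step 3: .1....1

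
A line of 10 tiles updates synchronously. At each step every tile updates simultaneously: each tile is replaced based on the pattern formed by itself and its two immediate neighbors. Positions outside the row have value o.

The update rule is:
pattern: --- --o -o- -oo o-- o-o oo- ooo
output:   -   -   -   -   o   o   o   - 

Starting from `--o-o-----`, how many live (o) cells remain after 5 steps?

6

step 1: o--o-o----
step 2: oo--o-o---
step 3: -oo--o-o--
step 4: o-oo--o-o-
step 5: oo-oo--o-o
count of o: 6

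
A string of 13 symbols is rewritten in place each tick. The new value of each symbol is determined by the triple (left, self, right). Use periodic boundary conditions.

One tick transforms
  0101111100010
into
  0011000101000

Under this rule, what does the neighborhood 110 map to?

At position 7 the neighborhood is 110; the next row has 1 there.

1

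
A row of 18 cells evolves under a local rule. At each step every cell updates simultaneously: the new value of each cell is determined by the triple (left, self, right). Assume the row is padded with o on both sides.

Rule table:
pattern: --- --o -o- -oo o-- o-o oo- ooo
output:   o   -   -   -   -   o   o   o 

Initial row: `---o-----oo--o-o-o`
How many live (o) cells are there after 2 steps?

7

-o---ooo--o---o-o-
o--o--oo----o--o-o
count of o: 7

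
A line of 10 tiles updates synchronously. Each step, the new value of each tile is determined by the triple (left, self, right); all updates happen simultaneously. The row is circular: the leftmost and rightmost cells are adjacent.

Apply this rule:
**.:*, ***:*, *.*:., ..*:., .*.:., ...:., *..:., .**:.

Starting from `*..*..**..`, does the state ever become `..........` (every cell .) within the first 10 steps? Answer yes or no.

.......*..
..........
all cells are . at step 2

yes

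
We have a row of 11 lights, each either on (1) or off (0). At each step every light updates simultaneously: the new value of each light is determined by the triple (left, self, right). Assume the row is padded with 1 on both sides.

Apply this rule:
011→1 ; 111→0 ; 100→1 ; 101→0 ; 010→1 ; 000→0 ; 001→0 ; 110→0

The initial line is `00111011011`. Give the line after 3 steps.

10101010010

10100010010
00110011010
10101010010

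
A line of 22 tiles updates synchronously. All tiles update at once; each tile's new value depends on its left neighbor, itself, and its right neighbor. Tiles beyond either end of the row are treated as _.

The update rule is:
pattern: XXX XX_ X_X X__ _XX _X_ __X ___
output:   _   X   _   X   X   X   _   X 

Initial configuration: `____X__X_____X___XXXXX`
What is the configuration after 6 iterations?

iteration 1: XXX_XX_XXXXX_XXX_X___X
iteration 2: X_X_XX_X___X_X_X_XXX_X
iteration 3: X_X_XX_XXX_X_X_X_X_X_X
iteration 4: X_X_XX_X_X_X_X_X_X_X_X
iteration 5: X_X_XX_X_X_X_X_X_X_X_X  (fixed point — unchanged through iteration 6)

X_X_XX_X_X_X_X_X_X_X_X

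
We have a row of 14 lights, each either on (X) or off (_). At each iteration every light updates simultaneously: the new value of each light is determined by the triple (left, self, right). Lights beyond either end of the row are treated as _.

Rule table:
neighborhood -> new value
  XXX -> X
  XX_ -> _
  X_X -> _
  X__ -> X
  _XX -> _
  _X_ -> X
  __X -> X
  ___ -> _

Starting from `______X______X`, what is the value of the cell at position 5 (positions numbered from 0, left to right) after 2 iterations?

_

_____XXX____XX
____X_X_X__X__
position 5 holds _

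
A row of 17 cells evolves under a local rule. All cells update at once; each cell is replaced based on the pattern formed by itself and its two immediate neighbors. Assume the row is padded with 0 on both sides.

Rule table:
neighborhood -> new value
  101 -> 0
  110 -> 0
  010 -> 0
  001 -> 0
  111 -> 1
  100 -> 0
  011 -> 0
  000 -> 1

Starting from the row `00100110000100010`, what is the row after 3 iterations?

iteration 1: 10000000110001000
iteration 2: 00111110000100011
iteration 3: 10011100110001000

10011100110001000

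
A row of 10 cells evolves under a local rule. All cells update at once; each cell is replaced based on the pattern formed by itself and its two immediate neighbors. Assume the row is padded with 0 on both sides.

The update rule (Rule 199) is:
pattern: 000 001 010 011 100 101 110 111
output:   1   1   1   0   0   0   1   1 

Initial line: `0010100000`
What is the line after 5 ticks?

tick 1: 1110101111
tick 2: 0110100111
tick 3: 1010101011
tick 4: 1010101001
tick 5: 1010101011

1010101011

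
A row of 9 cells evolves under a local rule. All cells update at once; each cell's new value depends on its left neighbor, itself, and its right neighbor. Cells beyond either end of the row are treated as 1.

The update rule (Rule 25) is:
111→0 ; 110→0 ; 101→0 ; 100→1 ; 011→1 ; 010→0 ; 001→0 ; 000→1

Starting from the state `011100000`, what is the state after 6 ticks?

001110100

010011110
001010000
100001110
011101000
010000110
001110100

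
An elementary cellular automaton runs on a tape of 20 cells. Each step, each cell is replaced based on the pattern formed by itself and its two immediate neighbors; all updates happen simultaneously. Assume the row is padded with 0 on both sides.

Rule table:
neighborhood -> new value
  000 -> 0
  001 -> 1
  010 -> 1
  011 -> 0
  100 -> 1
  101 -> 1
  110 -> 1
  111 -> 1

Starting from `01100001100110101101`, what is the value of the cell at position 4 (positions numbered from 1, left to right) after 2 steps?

10110010111011110111
11011111011101111011
position 4 holds 1

1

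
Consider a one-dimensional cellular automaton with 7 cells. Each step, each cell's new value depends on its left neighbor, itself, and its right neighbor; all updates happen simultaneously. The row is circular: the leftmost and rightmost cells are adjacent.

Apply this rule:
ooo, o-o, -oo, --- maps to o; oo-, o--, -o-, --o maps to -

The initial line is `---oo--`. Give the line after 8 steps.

oo-o--o
o-o---o
-o--o-o
o----o-
--oo--o
--o----
o---ooo
--o-ooo

--o-ooo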